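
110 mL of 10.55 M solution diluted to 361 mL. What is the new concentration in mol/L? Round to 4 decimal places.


Dilution: M1*V1 = M2*V2, solve for M2.
M2 = M1*V1 / V2
M2 = 10.55 * 110 / 361
M2 = 1160.5 / 361
M2 = 3.21468144 mol/L, rounded to 4 dp:

3.2147 mol/L


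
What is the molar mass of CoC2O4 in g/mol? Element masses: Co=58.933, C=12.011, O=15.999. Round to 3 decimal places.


M = sum(count * atomic_mass) over atoms.
M = 1*58.933 + 2*12.011 + 4*15.999
M = 58.933 + 24.022 + 63.996
M = 146.951 g/mol, rounded to 3 dp:

146.951 g/mol


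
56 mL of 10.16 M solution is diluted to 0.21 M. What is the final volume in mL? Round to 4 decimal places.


Dilution: M1*V1 = M2*V2, solve for V2.
V2 = M1*V1 / M2
V2 = 10.16 * 56 / 0.21
V2 = 568.96 / 0.21
V2 = 2709.33333333 mL, rounded to 4 dp:

2709.3333 mL


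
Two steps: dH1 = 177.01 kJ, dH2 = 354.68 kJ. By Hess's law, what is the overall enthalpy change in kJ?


Hess's law: enthalpy is a state function, so add the step enthalpies.
dH_total = dH1 + dH2 = 177.01 + (354.68)
dH_total = 531.69 kJ:

531.69 kJ


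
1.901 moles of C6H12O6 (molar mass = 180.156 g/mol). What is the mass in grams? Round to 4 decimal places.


mass = n * M
mass = 1.901 * 180.156
mass = 342.476556 g, rounded to 4 dp:

342.4766 g


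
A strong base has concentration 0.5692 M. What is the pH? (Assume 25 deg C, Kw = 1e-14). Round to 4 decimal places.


A strong base dissociates completely, so [OH-] equals the given concentration.
pOH = -log10([OH-]) = -log10(0.5692) = 0.244735
pH = 14 - pOH = 14 - 0.244735
pH = 13.755265, rounded to 4 dp:

13.7553


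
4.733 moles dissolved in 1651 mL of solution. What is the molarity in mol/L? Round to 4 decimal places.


Convert volume to liters: V_L = V_mL / 1000.
V_L = 1651 / 1000 = 1.651 L
M = n / V_L = 4.733 / 1.651
M = 2.86674743 mol/L, rounded to 4 dp:

2.8667 mol/L


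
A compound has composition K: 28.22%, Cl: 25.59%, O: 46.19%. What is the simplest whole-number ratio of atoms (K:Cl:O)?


Assume 100 g of compound, divide each mass% by atomic mass to get moles, then normalize by the smallest to get a raw atom ratio.
Moles per 100 g: K: 28.22/39.098 = 0.7218, Cl: 25.59/35.453 = 0.7218, O: 46.19/15.999 = 2.8871
Raw ratio (divide by min = 0.7218): K: 1.0, Cl: 1.0, O: 4.0
Multiply by 1 to clear fractions: K: 1.0 ~= 1, Cl: 1.0 ~= 1, O: 4.0 ~= 4
Reduce by GCD to get the simplest whole-number ratio:

1:1:4


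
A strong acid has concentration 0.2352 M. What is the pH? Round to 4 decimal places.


A strong acid dissociates completely, so [H+] equals the given concentration.
pH = -log10([H+]) = -log10(0.2352)
pH = 0.62856268, rounded to 4 dp:

0.6286


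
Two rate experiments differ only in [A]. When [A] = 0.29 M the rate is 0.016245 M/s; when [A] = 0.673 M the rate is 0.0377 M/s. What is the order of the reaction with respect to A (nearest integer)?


Rate is proportional to [A]^n, so rate2/rate1 = ([A]2/[A]1)^n. Take logs to solve for n.
rate2/rate1 = 0.0377 / 0.016245 = 2.3207
[A]2/[A]1 = 0.673 / 0.29 = 2.3207
n = ln(2.3207) / ln(2.3207) = 1.0
Nearest integer order:

1


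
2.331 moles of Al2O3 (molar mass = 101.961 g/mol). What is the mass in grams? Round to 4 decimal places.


mass = n * M
mass = 2.331 * 101.961
mass = 237.671091 g, rounded to 4 dp:

237.6711 g


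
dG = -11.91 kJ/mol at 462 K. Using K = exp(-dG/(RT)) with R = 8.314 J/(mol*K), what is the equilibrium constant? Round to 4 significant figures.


dG is in kJ/mol; multiply by 1000 to match R in J/(mol*K).
RT = 8.314 * 462 = 3841.068 J/mol
exponent = -dG*1000 / (RT) = -(-11.91*1000) / 3841.068 = 3.10070012
K = exp(3.10070012)
K = 22.213498, rounded to 4 significant figures:

22.21


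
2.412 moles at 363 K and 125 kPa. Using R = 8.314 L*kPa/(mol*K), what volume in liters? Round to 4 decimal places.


PV = nRT, solve for V = nRT / P.
nRT = 2.412 * 8.314 * 363 = 7279.3726
V = 7279.3726 / 125
V = 58.2349808 L, rounded to 4 dp:

58.2350 L


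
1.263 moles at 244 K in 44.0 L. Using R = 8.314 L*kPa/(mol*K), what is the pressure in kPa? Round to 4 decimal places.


PV = nRT, solve for P = nRT / V.
nRT = 1.263 * 8.314 * 244 = 2562.142
P = 2562.142 / 44.0
P = 58.2305 kPa, rounded to 4 dp:

58.2305 kPa


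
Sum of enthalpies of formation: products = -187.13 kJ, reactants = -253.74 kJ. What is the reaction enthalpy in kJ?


dH_rxn = sum(dH_f products) - sum(dH_f reactants)
dH_rxn = -187.13 - (-253.74)
dH_rxn = 66.61 kJ:

66.61 kJ


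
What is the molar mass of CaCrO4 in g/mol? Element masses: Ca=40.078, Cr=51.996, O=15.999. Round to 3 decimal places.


M = sum(count * atomic_mass) over atoms.
M = 1*40.078 + 1*51.996 + 4*15.999
M = 40.078 + 51.996 + 63.996
M = 156.07 g/mol, rounded to 3 dp:

156.070 g/mol


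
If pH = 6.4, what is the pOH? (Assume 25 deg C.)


At 25 deg C, pH + pOH = 14.
pOH = 14 - pH = 14 - 6.4
pOH = 7.6:

7.60


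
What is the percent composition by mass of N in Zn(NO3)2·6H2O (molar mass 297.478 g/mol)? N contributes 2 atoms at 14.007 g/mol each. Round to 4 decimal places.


pct = 100 * (n_elem * M_elem) / M_total
mass_contribution = 2 * 14.007 = 28.014 g/mol
pct = 100 * 28.014 / 297.478
pct = 9.41716698 %, rounded to 4 dp:

9.4172 %


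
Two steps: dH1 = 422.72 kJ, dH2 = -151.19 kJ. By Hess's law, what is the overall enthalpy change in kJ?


Hess's law: enthalpy is a state function, so add the step enthalpies.
dH_total = dH1 + dH2 = 422.72 + (-151.19)
dH_total = 271.53 kJ:

271.53 kJ


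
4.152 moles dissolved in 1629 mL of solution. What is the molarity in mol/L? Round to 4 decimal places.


Convert volume to liters: V_L = V_mL / 1000.
V_L = 1629 / 1000 = 1.629 L
M = n / V_L = 4.152 / 1.629
M = 2.54880295 mol/L, rounded to 4 dp:

2.5488 mol/L


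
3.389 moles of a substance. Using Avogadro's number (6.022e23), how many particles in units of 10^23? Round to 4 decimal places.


N = n * NA, then divide by 1e23 for the requested units.
N / 1e23 = n * 6.022
N / 1e23 = 3.389 * 6.022
N / 1e23 = 20.408558, rounded to 4 dp:

20.4086


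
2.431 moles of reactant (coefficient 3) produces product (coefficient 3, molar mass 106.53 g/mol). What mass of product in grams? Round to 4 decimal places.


Use the coefficient ratio to convert reactant moles to product moles, then multiply by the product's molar mass.
moles_P = moles_R * (coeff_P / coeff_R) = 2.431 * (3/3) = 2.431
mass_P = moles_P * M_P = 2.431 * 106.53
mass_P = 258.97443 g, rounded to 4 dp:

258.9744 g


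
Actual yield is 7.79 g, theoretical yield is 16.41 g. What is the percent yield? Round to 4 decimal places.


% yield = 100 * actual / theoretical
% yield = 100 * 7.79 / 16.41
% yield = 47.47105424 %, rounded to 4 dp:

47.4711 %


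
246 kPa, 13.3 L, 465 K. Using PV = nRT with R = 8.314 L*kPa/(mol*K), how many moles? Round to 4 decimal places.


PV = nRT, solve for n = PV / (RT).
PV = 246 * 13.3 = 3271.8
RT = 8.314 * 465 = 3866.01
n = 3271.8 / 3866.01
n = 0.8462989 mol, rounded to 4 dp:

0.8463 mol


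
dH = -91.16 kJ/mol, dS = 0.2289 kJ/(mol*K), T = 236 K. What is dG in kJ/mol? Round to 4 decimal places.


Gibbs: dG = dH - T*dS (consistent units, dS already in kJ/(mol*K)).
T*dS = 236 * 0.2289 = 54.0204
dG = -91.16 - (54.0204)
dG = -145.1804 kJ/mol, rounded to 4 dp:

-145.1804 kJ/mol


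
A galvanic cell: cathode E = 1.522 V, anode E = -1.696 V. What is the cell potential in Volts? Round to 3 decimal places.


Standard cell potential: E_cell = E_cathode - E_anode.
E_cell = 1.522 - (-1.696)
E_cell = 3.218 V, rounded to 3 dp:

3.218 V


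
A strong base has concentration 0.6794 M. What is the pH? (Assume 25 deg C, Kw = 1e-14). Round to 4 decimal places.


A strong base dissociates completely, so [OH-] equals the given concentration.
pOH = -log10([OH-]) = -log10(0.6794) = 0.167874
pH = 14 - pOH = 14 - 0.167874
pH = 13.832126, rounded to 4 dp:

13.8321


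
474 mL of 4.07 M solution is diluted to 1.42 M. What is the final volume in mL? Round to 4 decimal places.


Dilution: M1*V1 = M2*V2, solve for V2.
V2 = M1*V1 / M2
V2 = 4.07 * 474 / 1.42
V2 = 1929.18 / 1.42
V2 = 1358.57746479 mL, rounded to 4 dp:

1358.5775 mL


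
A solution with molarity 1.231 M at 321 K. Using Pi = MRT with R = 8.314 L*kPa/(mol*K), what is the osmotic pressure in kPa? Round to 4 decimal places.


Osmotic pressure (van't Hoff): Pi = M*R*T.
RT = 8.314 * 321 = 2668.794
Pi = 1.231 * 2668.794
Pi = 3285.285414 kPa, rounded to 4 dp:

3285.2854 kPa


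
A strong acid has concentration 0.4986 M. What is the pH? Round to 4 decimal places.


A strong acid dissociates completely, so [H+] equals the given concentration.
pH = -log10([H+]) = -log10(0.4986)
pH = 0.30224773, rounded to 4 dp:

0.3022


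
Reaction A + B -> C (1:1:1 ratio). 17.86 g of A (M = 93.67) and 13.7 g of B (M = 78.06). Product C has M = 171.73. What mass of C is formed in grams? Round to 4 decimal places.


Find moles of each reactant; the smaller value is the limiting reagent in a 1:1:1 reaction, so moles_C equals moles of the limiter.
n_A = mass_A / M_A = 17.86 / 93.67 = 0.190669 mol
n_B = mass_B / M_B = 13.7 / 78.06 = 0.175506 mol
Limiting reagent: B (smaller), n_limiting = 0.175506 mol
mass_C = n_limiting * M_C = 0.175506 * 171.73
mass_C = 30.13964538 g, rounded to 4 dp:

30.1396 g


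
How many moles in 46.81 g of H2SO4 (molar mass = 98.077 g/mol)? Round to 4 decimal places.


n = mass / M
n = 46.81 / 98.077
n = 0.47727806 mol, rounded to 4 dp:

0.4773 mol


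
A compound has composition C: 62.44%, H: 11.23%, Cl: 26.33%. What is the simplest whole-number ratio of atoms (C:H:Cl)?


Assume 100 g of compound, divide each mass% by atomic mass to get moles, then normalize by the smallest to get a raw atom ratio.
Moles per 100 g: C: 62.44/12.011 = 5.1986, H: 11.23/1.008 = 11.1409, Cl: 26.33/35.453 = 0.7427
Raw ratio (divide by min = 0.7427): C: 7.0, H: 15.001, Cl: 1.0
Multiply by 1 to clear fractions: C: 7.0 ~= 7, H: 15.001 ~= 15, Cl: 1.0 ~= 1
Reduce by GCD to get the simplest whole-number ratio:

7:15:1


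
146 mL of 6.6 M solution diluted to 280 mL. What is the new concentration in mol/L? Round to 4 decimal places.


Dilution: M1*V1 = M2*V2, solve for M2.
M2 = M1*V1 / V2
M2 = 6.6 * 146 / 280
M2 = 963.6 / 280
M2 = 3.44142857 mol/L, rounded to 4 dp:

3.4414 mol/L


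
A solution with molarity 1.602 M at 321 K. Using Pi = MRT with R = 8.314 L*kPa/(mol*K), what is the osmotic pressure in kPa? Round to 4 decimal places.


Osmotic pressure (van't Hoff): Pi = M*R*T.
RT = 8.314 * 321 = 2668.794
Pi = 1.602 * 2668.794
Pi = 4275.407988 kPa, rounded to 4 dp:

4275.4080 kPa


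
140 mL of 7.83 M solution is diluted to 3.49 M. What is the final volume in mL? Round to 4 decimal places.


Dilution: M1*V1 = M2*V2, solve for V2.
V2 = M1*V1 / M2
V2 = 7.83 * 140 / 3.49
V2 = 1096.2 / 3.49
V2 = 314.0974212 mL, rounded to 4 dp:

314.0974 mL


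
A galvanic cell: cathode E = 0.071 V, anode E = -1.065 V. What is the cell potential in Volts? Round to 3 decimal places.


Standard cell potential: E_cell = E_cathode - E_anode.
E_cell = 0.071 - (-1.065)
E_cell = 1.136 V, rounded to 3 dp:

1.136 V


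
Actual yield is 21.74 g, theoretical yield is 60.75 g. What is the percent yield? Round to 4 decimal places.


% yield = 100 * actual / theoretical
% yield = 100 * 21.74 / 60.75
% yield = 35.78600823 %, rounded to 4 dp:

35.7860 %


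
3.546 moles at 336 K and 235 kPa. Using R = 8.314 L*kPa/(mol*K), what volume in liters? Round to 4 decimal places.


PV = nRT, solve for V = nRT / P.
nRT = 3.546 * 8.314 * 336 = 9905.7652
V = 9905.7652 / 235
V = 42.15219234 L, rounded to 4 dp:

42.1522 L


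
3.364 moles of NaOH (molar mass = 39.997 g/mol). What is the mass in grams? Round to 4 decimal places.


mass = n * M
mass = 3.364 * 39.997
mass = 134.549908 g, rounded to 4 dp:

134.5499 g


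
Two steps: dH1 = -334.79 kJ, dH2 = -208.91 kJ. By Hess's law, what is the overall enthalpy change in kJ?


Hess's law: enthalpy is a state function, so add the step enthalpies.
dH_total = dH1 + dH2 = -334.79 + (-208.91)
dH_total = -543.7 kJ:

-543.70 kJ


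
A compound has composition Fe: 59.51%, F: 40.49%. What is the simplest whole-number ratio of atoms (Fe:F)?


Assume 100 g of compound, divide each mass% by atomic mass to get moles, then normalize by the smallest to get a raw atom ratio.
Moles per 100 g: Fe: 59.51/55.845 = 1.0656, F: 40.49/18.998 = 2.1313
Raw ratio (divide by min = 1.0656): Fe: 1.0, F: 2.0
Multiply by 1 to clear fractions: Fe: 1.0 ~= 1, F: 2.0 ~= 2
Reduce by GCD to get the simplest whole-number ratio:

1:2


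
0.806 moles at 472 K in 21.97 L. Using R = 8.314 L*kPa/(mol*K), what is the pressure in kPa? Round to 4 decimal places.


PV = nRT, solve for P = nRT / V.
nRT = 0.806 * 8.314 * 472 = 3162.9116
P = 3162.9116 / 21.97
P = 143.96502503 kPa, rounded to 4 dp:

143.9650 kPa


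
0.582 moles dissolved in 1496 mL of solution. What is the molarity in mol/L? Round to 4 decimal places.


Convert volume to liters: V_L = V_mL / 1000.
V_L = 1496 / 1000 = 1.496 L
M = n / V_L = 0.582 / 1.496
M = 0.38903743 mol/L, rounded to 4 dp:

0.3890 mol/L


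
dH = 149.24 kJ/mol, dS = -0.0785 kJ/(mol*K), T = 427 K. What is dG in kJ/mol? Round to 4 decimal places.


Gibbs: dG = dH - T*dS (consistent units, dS already in kJ/(mol*K)).
T*dS = 427 * -0.0785 = -33.5195
dG = 149.24 - (-33.5195)
dG = 182.7595 kJ/mol, rounded to 4 dp:

182.7595 kJ/mol


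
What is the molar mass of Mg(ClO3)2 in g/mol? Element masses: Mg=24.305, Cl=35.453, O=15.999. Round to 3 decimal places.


M = sum(count * atomic_mass) over atoms.
M = 1*24.305 + 2*35.453 + 6*15.999
M = 24.305 + 70.906 + 95.994
M = 191.205 g/mol, rounded to 3 dp:

191.205 g/mol


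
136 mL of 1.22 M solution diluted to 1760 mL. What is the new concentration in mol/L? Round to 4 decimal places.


Dilution: M1*V1 = M2*V2, solve for M2.
M2 = M1*V1 / V2
M2 = 1.22 * 136 / 1760
M2 = 165.92 / 1760
M2 = 0.09427273 mol/L, rounded to 4 dp:

0.0943 mol/L


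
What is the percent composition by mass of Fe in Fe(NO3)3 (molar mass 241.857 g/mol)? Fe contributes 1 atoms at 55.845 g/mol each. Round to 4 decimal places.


pct = 100 * (n_elem * M_elem) / M_total
mass_contribution = 1 * 55.845 = 55.845 g/mol
pct = 100 * 55.845 / 241.857
pct = 23.09009043 %, rounded to 4 dp:

23.0901 %


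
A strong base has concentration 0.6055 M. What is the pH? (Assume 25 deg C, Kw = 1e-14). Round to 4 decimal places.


A strong base dissociates completely, so [OH-] equals the given concentration.
pOH = -log10([OH-]) = -log10(0.6055) = 0.217886
pH = 14 - pOH = 14 - 0.217886
pH = 13.782114, rounded to 4 dp:

13.7821


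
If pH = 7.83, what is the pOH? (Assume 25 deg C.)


At 25 deg C, pH + pOH = 14.
pOH = 14 - pH = 14 - 7.83
pOH = 6.17:

6.17


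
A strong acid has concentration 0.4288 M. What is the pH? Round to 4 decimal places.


A strong acid dissociates completely, so [H+] equals the given concentration.
pH = -log10([H+]) = -log10(0.4288)
pH = 0.36774522, rounded to 4 dp:

0.3677


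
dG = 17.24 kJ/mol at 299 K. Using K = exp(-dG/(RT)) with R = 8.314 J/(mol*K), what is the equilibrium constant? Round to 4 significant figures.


dG is in kJ/mol; multiply by 1000 to match R in J/(mol*K).
RT = 8.314 * 299 = 2485.886 J/mol
exponent = -dG*1000 / (RT) = -(17.24*1000) / 2485.886 = -6.9351531
K = exp(-6.9351531)
K = 0.00097297409, rounded to 4 significant figures:

0.0009730


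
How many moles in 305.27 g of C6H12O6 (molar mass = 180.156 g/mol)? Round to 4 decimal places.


n = mass / M
n = 305.27 / 180.156
n = 1.6944759 mol, rounded to 4 dp:

1.6945 mol


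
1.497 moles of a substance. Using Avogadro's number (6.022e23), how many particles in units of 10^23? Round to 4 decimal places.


N = n * NA, then divide by 1e23 for the requested units.
N / 1e23 = n * 6.022
N / 1e23 = 1.497 * 6.022
N / 1e23 = 9.014934, rounded to 4 dp:

9.0149


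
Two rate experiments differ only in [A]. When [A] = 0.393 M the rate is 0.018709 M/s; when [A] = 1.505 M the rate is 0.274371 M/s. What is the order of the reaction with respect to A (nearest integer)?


Rate is proportional to [A]^n, so rate2/rate1 = ([A]2/[A]1)^n. Take logs to solve for n.
rate2/rate1 = 0.274371 / 0.018709 = 14.6652
[A]2/[A]1 = 1.505 / 0.393 = 3.8295
n = ln(14.6652) / ln(3.8295) = 2.0
Nearest integer order:

2


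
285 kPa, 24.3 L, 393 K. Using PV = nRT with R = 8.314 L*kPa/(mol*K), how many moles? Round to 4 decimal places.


PV = nRT, solve for n = PV / (RT).
PV = 285 * 24.3 = 6925.5
RT = 8.314 * 393 = 3267.402
n = 6925.5 / 3267.402
n = 2.1195739 mol, rounded to 4 dp:

2.1196 mol


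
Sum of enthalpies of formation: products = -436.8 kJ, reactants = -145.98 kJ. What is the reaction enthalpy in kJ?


dH_rxn = sum(dH_f products) - sum(dH_f reactants)
dH_rxn = -436.8 - (-145.98)
dH_rxn = -290.82 kJ:

-290.82 kJ


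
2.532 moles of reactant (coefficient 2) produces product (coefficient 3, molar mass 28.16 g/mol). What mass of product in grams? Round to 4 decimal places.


Use the coefficient ratio to convert reactant moles to product moles, then multiply by the product's molar mass.
moles_P = moles_R * (coeff_P / coeff_R) = 2.532 * (3/2) = 3.798
mass_P = moles_P * M_P = 3.798 * 28.16
mass_P = 106.95168 g, rounded to 4 dp:

106.9517 g


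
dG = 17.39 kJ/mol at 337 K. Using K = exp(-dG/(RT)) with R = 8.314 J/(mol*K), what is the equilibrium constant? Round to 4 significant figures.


dG is in kJ/mol; multiply by 1000 to match R in J/(mol*K).
RT = 8.314 * 337 = 2801.818 J/mol
exponent = -dG*1000 / (RT) = -(17.39*1000) / 2801.818 = -6.20668437
K = exp(-6.20668437)
K = 0.0020159104, rounded to 4 significant figures:

0.002016


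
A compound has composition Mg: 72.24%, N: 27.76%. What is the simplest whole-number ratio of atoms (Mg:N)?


Assume 100 g of compound, divide each mass% by atomic mass to get moles, then normalize by the smallest to get a raw atom ratio.
Moles per 100 g: Mg: 72.24/24.305 = 2.9722, N: 27.76/14.007 = 1.9819
Raw ratio (divide by min = 1.9819): Mg: 1.5, N: 1.0
Multiply by 2 to clear fractions: Mg: 2.999 ~= 3, N: 2.0 ~= 2
Reduce by GCD to get the simplest whole-number ratio:

3:2


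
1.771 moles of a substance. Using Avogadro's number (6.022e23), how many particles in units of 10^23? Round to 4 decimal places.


N = n * NA, then divide by 1e23 for the requested units.
N / 1e23 = n * 6.022
N / 1e23 = 1.771 * 6.022
N / 1e23 = 10.664962, rounded to 4 dp:

10.6650


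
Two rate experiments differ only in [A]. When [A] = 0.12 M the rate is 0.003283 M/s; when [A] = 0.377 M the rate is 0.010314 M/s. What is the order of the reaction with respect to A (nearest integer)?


Rate is proportional to [A]^n, so rate2/rate1 = ([A]2/[A]1)^n. Take logs to solve for n.
rate2/rate1 = 0.010314 / 0.003283 = 3.1416
[A]2/[A]1 = 0.377 / 0.12 = 3.1417
n = ln(3.1416) / ln(3.1417) = 1.0
Nearest integer order:

1


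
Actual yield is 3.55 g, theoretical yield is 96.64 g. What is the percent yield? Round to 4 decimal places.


% yield = 100 * actual / theoretical
% yield = 100 * 3.55 / 96.64
% yield = 3.67342715 %, rounded to 4 dp:

3.6734 %


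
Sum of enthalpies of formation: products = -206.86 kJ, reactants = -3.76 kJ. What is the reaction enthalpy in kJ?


dH_rxn = sum(dH_f products) - sum(dH_f reactants)
dH_rxn = -206.86 - (-3.76)
dH_rxn = -203.1 kJ:

-203.10 kJ


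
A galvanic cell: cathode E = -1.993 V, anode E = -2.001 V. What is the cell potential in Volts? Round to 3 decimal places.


Standard cell potential: E_cell = E_cathode - E_anode.
E_cell = -1.993 - (-2.001)
E_cell = 0.008 V, rounded to 3 dp:

0.008 V


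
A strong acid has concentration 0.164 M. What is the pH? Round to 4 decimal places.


A strong acid dissociates completely, so [H+] equals the given concentration.
pH = -log10([H+]) = -log10(0.164)
pH = 0.78515615, rounded to 4 dp:

0.7852


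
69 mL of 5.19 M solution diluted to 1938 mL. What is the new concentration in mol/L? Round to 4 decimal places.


Dilution: M1*V1 = M2*V2, solve for M2.
M2 = M1*V1 / V2
M2 = 5.19 * 69 / 1938
M2 = 358.11 / 1938
M2 = 0.18478328 mol/L, rounded to 4 dp:

0.1848 mol/L


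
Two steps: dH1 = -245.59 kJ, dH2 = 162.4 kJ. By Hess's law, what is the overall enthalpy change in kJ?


Hess's law: enthalpy is a state function, so add the step enthalpies.
dH_total = dH1 + dH2 = -245.59 + (162.4)
dH_total = -83.19 kJ:

-83.19 kJ


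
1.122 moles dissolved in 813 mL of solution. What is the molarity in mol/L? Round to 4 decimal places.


Convert volume to liters: V_L = V_mL / 1000.
V_L = 813 / 1000 = 0.813 L
M = n / V_L = 1.122 / 0.813
M = 1.3800738 mol/L, rounded to 4 dp:

1.3801 mol/L


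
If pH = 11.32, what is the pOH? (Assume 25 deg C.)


At 25 deg C, pH + pOH = 14.
pOH = 14 - pH = 14 - 11.32
pOH = 2.68:

2.68


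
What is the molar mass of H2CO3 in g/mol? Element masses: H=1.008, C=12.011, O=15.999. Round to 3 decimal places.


M = sum(count * atomic_mass) over atoms.
M = 2*1.008 + 1*12.011 + 3*15.999
M = 2.016 + 12.011 + 47.997
M = 62.024 g/mol, rounded to 3 dp:

62.024 g/mol


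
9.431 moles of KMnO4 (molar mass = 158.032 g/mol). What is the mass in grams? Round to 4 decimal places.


mass = n * M
mass = 9.431 * 158.032
mass = 1490.399792 g, rounded to 4 dp:

1490.3998 g


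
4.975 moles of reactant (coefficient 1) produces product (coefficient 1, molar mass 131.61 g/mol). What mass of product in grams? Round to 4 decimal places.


Use the coefficient ratio to convert reactant moles to product moles, then multiply by the product's molar mass.
moles_P = moles_R * (coeff_P / coeff_R) = 4.975 * (1/1) = 4.975
mass_P = moles_P * M_P = 4.975 * 131.61
mass_P = 654.75975 g, rounded to 4 dp:

654.7598 g


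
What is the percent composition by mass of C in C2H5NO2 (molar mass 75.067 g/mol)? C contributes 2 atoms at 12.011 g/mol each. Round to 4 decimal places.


pct = 100 * (n_elem * M_elem) / M_total
mass_contribution = 2 * 12.011 = 24.022 g/mol
pct = 100 * 24.022 / 75.067
pct = 32.000746 %, rounded to 4 dp:

32.0007 %


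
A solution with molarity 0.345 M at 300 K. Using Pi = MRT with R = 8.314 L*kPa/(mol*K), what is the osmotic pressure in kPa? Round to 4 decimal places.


Osmotic pressure (van't Hoff): Pi = M*R*T.
RT = 8.314 * 300 = 2494.2
Pi = 0.345 * 2494.2
Pi = 860.499 kPa, rounded to 4 dp:

860.4990 kPa


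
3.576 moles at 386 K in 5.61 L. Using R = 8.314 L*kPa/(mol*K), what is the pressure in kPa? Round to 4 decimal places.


PV = nRT, solve for P = nRT / V.
nRT = 3.576 * 8.314 * 386 = 11476.1135
P = 11476.1135 / 5.61
P = 2045.6530303 kPa, rounded to 4 dp:

2045.6530 kPa


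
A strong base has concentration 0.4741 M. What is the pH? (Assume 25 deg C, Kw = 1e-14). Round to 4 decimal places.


A strong base dissociates completely, so [OH-] equals the given concentration.
pOH = -log10([OH-]) = -log10(0.4741) = 0.32413
pH = 14 - pOH = 14 - 0.32413
pH = 13.67587, rounded to 4 dp:

13.6759


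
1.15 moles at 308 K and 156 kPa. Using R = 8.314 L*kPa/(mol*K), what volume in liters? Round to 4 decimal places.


PV = nRT, solve for V = nRT / P.
nRT = 1.15 * 8.314 * 308 = 2944.8188
V = 2944.8188 / 156
V = 18.87704359 L, rounded to 4 dp:

18.8770 L


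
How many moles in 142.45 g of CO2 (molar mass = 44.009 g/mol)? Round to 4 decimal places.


n = mass / M
n = 142.45 / 44.009
n = 3.23683792 mol, rounded to 4 dp:

3.2368 mol


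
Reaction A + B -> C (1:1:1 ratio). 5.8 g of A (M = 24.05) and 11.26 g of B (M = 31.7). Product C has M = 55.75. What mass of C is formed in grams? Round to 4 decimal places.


Find moles of each reactant; the smaller value is the limiting reagent in a 1:1:1 reaction, so moles_C equals moles of the limiter.
n_A = mass_A / M_A = 5.8 / 24.05 = 0.241164 mol
n_B = mass_B / M_B = 11.26 / 31.7 = 0.355205 mol
Limiting reagent: A (smaller), n_limiting = 0.241164 mol
mass_C = n_limiting * M_C = 0.241164 * 55.75
mass_C = 13.444893 g, rounded to 4 dp:

13.4449 g


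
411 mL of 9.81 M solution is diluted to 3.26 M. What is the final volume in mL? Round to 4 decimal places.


Dilution: M1*V1 = M2*V2, solve for V2.
V2 = M1*V1 / M2
V2 = 9.81 * 411 / 3.26
V2 = 4031.91 / 3.26
V2 = 1236.78220859 mL, rounded to 4 dp:

1236.7822 mL


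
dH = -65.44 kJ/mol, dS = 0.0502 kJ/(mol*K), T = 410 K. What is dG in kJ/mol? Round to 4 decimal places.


Gibbs: dG = dH - T*dS (consistent units, dS already in kJ/(mol*K)).
T*dS = 410 * 0.0502 = 20.582
dG = -65.44 - (20.582)
dG = -86.022 kJ/mol, rounded to 4 dp:

-86.0220 kJ/mol


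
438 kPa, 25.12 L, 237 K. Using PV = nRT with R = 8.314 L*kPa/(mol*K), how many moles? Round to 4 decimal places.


PV = nRT, solve for n = PV / (RT).
PV = 438 * 25.12 = 11002.56
RT = 8.314 * 237 = 1970.418
n = 11002.56 / 1970.418
n = 5.58387104 mol, rounded to 4 dp:

5.5839 mol


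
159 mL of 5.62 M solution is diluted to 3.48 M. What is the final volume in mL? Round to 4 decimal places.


Dilution: M1*V1 = M2*V2, solve for V2.
V2 = M1*V1 / M2
V2 = 5.62 * 159 / 3.48
V2 = 893.58 / 3.48
V2 = 256.77586207 mL, rounded to 4 dp:

256.7759 mL


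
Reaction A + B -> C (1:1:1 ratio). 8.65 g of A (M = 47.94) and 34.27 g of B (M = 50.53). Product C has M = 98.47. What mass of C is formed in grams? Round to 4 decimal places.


Find moles of each reactant; the smaller value is the limiting reagent in a 1:1:1 reaction, so moles_C equals moles of the limiter.
n_A = mass_A / M_A = 8.65 / 47.94 = 0.180434 mol
n_B = mass_B / M_B = 34.27 / 50.53 = 0.678211 mol
Limiting reagent: A (smaller), n_limiting = 0.180434 mol
mass_C = n_limiting * M_C = 0.180434 * 98.47
mass_C = 17.76733598 g, rounded to 4 dp:

17.7673 g


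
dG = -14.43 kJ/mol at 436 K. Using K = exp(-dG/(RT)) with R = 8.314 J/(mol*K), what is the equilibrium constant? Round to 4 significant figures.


dG is in kJ/mol; multiply by 1000 to match R in J/(mol*K).
RT = 8.314 * 436 = 3624.904 J/mol
exponent = -dG*1000 / (RT) = -(-14.43*1000) / 3624.904 = 3.98079508
K = exp(3.98079508)
K = 53.559601, rounded to 4 significant figures:

53.56


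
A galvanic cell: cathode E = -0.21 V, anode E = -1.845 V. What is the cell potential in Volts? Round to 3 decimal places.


Standard cell potential: E_cell = E_cathode - E_anode.
E_cell = -0.21 - (-1.845)
E_cell = 1.635 V, rounded to 3 dp:

1.635 V


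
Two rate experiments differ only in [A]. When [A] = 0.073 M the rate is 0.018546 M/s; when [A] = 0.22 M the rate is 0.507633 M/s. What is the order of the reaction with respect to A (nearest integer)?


Rate is proportional to [A]^n, so rate2/rate1 = ([A]2/[A]1)^n. Take logs to solve for n.
rate2/rate1 = 0.507633 / 0.018546 = 27.3716
[A]2/[A]1 = 0.22 / 0.073 = 3.0137
n = ln(27.3716) / ln(3.0137) = 3.0
Nearest integer order:

3


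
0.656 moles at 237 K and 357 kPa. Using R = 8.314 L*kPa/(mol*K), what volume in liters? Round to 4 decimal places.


PV = nRT, solve for V = nRT / P.
nRT = 0.656 * 8.314 * 237 = 1292.5942
V = 1292.5942 / 357
V = 3.62071204 L, rounded to 4 dp:

3.6207 L


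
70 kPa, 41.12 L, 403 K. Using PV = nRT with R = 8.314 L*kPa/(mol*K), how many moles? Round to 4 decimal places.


PV = nRT, solve for n = PV / (RT).
PV = 70 * 41.12 = 2878.4
RT = 8.314 * 403 = 3350.542
n = 2878.4 / 3350.542
n = 0.85908489 mol, rounded to 4 dp:

0.8591 mol


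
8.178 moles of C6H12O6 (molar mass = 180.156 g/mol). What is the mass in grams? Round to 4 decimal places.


mass = n * M
mass = 8.178 * 180.156
mass = 1473.315768 g, rounded to 4 dp:

1473.3158 g


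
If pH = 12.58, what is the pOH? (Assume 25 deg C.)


At 25 deg C, pH + pOH = 14.
pOH = 14 - pH = 14 - 12.58
pOH = 1.42:

1.42


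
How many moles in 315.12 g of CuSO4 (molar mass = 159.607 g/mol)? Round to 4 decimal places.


n = mass / M
n = 315.12 / 159.607
n = 1.9743495 mol, rounded to 4 dp:

1.9743 mol


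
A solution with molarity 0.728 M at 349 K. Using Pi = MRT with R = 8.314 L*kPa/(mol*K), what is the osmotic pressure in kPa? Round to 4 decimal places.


Osmotic pressure (van't Hoff): Pi = M*R*T.
RT = 8.314 * 349 = 2901.586
Pi = 0.728 * 2901.586
Pi = 2112.354608 kPa, rounded to 4 dp:

2112.3546 kPa


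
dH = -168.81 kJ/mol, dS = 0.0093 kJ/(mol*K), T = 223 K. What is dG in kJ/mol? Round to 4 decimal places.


Gibbs: dG = dH - T*dS (consistent units, dS already in kJ/(mol*K)).
T*dS = 223 * 0.0093 = 2.0739
dG = -168.81 - (2.0739)
dG = -170.8839 kJ/mol, rounded to 4 dp:

-170.8839 kJ/mol


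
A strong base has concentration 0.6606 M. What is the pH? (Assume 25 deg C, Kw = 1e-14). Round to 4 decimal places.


A strong base dissociates completely, so [OH-] equals the given concentration.
pOH = -log10([OH-]) = -log10(0.6606) = 0.180061
pH = 14 - pOH = 14 - 0.180061
pH = 13.819939, rounded to 4 dp:

13.8199


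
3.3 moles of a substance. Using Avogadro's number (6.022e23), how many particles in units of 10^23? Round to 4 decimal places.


N = n * NA, then divide by 1e23 for the requested units.
N / 1e23 = n * 6.022
N / 1e23 = 3.3 * 6.022
N / 1e23 = 19.8726, rounded to 4 dp:

19.8726


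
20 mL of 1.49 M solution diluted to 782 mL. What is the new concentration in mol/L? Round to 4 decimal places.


Dilution: M1*V1 = M2*V2, solve for M2.
M2 = M1*V1 / V2
M2 = 1.49 * 20 / 782
M2 = 29.8 / 782
M2 = 0.03810742 mol/L, rounded to 4 dp:

0.0381 mol/L


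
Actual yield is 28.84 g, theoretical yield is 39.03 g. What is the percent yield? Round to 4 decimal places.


% yield = 100 * actual / theoretical
% yield = 100 * 28.84 / 39.03
% yield = 73.89187804 %, rounded to 4 dp:

73.8919 %


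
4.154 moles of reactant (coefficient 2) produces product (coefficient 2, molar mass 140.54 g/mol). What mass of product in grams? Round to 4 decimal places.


Use the coefficient ratio to convert reactant moles to product moles, then multiply by the product's molar mass.
moles_P = moles_R * (coeff_P / coeff_R) = 4.154 * (2/2) = 4.154
mass_P = moles_P * M_P = 4.154 * 140.54
mass_P = 583.80316 g, rounded to 4 dp:

583.8032 g


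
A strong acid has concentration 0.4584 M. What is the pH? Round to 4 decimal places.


A strong acid dissociates completely, so [H+] equals the given concentration.
pH = -log10([H+]) = -log10(0.4584)
pH = 0.33875539, rounded to 4 dp:

0.3388


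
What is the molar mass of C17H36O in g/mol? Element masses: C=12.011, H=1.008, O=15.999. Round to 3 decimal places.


M = sum(count * atomic_mass) over atoms.
M = 17*12.011 + 36*1.008 + 1*15.999
M = 204.187 + 36.288 + 15.999
M = 256.474 g/mol, rounded to 3 dp:

256.474 g/mol


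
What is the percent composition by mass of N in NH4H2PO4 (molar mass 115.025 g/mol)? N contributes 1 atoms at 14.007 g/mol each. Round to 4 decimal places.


pct = 100 * (n_elem * M_elem) / M_total
mass_contribution = 1 * 14.007 = 14.007 g/mol
pct = 100 * 14.007 / 115.025
pct = 12.17735275 %, rounded to 4 dp:

12.1774 %


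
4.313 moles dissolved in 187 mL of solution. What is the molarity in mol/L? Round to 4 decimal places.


Convert volume to liters: V_L = V_mL / 1000.
V_L = 187 / 1000 = 0.187 L
M = n / V_L = 4.313 / 0.187
M = 23.06417112 mol/L, rounded to 4 dp:

23.0642 mol/L


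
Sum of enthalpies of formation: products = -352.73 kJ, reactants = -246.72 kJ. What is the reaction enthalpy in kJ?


dH_rxn = sum(dH_f products) - sum(dH_f reactants)
dH_rxn = -352.73 - (-246.72)
dH_rxn = -106.01 kJ:

-106.01 kJ


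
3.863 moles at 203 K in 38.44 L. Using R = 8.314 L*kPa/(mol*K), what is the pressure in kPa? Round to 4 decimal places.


PV = nRT, solve for P = nRT / V.
nRT = 3.863 * 8.314 * 203 = 6519.7473
P = 6519.7473 / 38.44
P = 169.60841051 kPa, rounded to 4 dp:

169.6084 kPa


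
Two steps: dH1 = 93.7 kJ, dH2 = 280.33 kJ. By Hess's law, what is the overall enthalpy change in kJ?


Hess's law: enthalpy is a state function, so add the step enthalpies.
dH_total = dH1 + dH2 = 93.7 + (280.33)
dH_total = 374.03 kJ:

374.03 kJ


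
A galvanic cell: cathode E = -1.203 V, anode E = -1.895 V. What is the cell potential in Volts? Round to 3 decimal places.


Standard cell potential: E_cell = E_cathode - E_anode.
E_cell = -1.203 - (-1.895)
E_cell = 0.692 V, rounded to 3 dp:

0.692 V


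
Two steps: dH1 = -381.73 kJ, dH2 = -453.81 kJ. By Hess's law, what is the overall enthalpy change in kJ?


Hess's law: enthalpy is a state function, so add the step enthalpies.
dH_total = dH1 + dH2 = -381.73 + (-453.81)
dH_total = -835.54 kJ:

-835.54 kJ


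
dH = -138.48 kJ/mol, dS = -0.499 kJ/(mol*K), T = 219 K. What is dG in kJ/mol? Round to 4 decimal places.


Gibbs: dG = dH - T*dS (consistent units, dS already in kJ/(mol*K)).
T*dS = 219 * -0.499 = -109.281
dG = -138.48 - (-109.281)
dG = -29.199 kJ/mol, rounded to 4 dp:

-29.1990 kJ/mol


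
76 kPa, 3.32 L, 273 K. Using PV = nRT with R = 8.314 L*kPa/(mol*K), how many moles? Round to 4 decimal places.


PV = nRT, solve for n = PV / (RT).
PV = 76 * 3.32 = 252.32
RT = 8.314 * 273 = 2269.722
n = 252.32 / 2269.722
n = 0.1111678 mol, rounded to 4 dp:

0.1112 mol


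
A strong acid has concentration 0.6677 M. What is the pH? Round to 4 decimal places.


A strong acid dissociates completely, so [H+] equals the given concentration.
pH = -log10([H+]) = -log10(0.6677)
pH = 0.17541862, rounded to 4 dp:

0.1754


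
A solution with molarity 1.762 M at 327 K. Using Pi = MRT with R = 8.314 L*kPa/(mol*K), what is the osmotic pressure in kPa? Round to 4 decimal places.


Osmotic pressure (van't Hoff): Pi = M*R*T.
RT = 8.314 * 327 = 2718.678
Pi = 1.762 * 2718.678
Pi = 4790.310636 kPa, rounded to 4 dp:

4790.3106 kPa


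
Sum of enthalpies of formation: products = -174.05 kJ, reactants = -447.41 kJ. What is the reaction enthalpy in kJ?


dH_rxn = sum(dH_f products) - sum(dH_f reactants)
dH_rxn = -174.05 - (-447.41)
dH_rxn = 273.36 kJ:

273.36 kJ


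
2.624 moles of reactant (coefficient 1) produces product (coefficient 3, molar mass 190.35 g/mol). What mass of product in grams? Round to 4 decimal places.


Use the coefficient ratio to convert reactant moles to product moles, then multiply by the product's molar mass.
moles_P = moles_R * (coeff_P / coeff_R) = 2.624 * (3/1) = 7.872
mass_P = moles_P * M_P = 7.872 * 190.35
mass_P = 1498.4352 g, rounded to 4 dp:

1498.4352 g


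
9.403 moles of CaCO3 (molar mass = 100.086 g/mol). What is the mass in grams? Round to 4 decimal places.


mass = n * M
mass = 9.403 * 100.086
mass = 941.108658 g, rounded to 4 dp:

941.1087 g


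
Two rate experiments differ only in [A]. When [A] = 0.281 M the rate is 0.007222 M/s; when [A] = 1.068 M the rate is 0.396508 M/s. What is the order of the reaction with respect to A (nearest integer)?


Rate is proportional to [A]^n, so rate2/rate1 = ([A]2/[A]1)^n. Take logs to solve for n.
rate2/rate1 = 0.396508 / 0.007222 = 54.9028
[A]2/[A]1 = 1.068 / 0.281 = 3.8007
n = ln(54.9028) / ln(3.8007) = 3.0
Nearest integer order:

3


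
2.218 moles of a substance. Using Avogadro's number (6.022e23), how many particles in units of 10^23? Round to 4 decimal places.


N = n * NA, then divide by 1e23 for the requested units.
N / 1e23 = n * 6.022
N / 1e23 = 2.218 * 6.022
N / 1e23 = 13.356796, rounded to 4 dp:

13.3568


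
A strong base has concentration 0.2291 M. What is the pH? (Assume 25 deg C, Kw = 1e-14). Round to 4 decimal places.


A strong base dissociates completely, so [OH-] equals the given concentration.
pOH = -log10([OH-]) = -log10(0.2291) = 0.639975
pH = 14 - pOH = 14 - 0.639975
pH = 13.360025, rounded to 4 dp:

13.3600


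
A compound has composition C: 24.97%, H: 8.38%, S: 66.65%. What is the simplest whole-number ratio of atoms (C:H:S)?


Assume 100 g of compound, divide each mass% by atomic mass to get moles, then normalize by the smallest to get a raw atom ratio.
Moles per 100 g: C: 24.97/12.011 = 2.0789, H: 8.38/1.008 = 8.3135, S: 66.65/32.065 = 2.0786
Raw ratio (divide by min = 2.0786): C: 1.0, H: 4.0, S: 1.0
Multiply by 1 to clear fractions: C: 1.0 ~= 1, H: 4.0 ~= 4, S: 1.0 ~= 1
Reduce by GCD to get the simplest whole-number ratio:

1:4:1


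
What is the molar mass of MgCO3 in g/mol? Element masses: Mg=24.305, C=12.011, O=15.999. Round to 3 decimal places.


M = sum(count * atomic_mass) over atoms.
M = 1*24.305 + 1*12.011 + 3*15.999
M = 24.305 + 12.011 + 47.997
M = 84.313 g/mol, rounded to 3 dp:

84.313 g/mol


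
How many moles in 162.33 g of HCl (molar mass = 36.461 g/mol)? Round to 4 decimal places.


n = mass / M
n = 162.33 / 36.461
n = 4.45215436 mol, rounded to 4 dp:

4.4522 mol


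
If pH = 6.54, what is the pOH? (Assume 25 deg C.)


At 25 deg C, pH + pOH = 14.
pOH = 14 - pH = 14 - 6.54
pOH = 7.46:

7.46


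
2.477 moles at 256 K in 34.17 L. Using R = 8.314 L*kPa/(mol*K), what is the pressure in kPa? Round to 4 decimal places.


PV = nRT, solve for P = nRT / V.
nRT = 2.477 * 8.314 * 256 = 5272.0072
P = 5272.0072 / 34.17
P = 154.28759731 kPa, rounded to 4 dp:

154.2876 kPa


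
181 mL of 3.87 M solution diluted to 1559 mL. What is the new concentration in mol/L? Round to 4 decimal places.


Dilution: M1*V1 = M2*V2, solve for M2.
M2 = M1*V1 / V2
M2 = 3.87 * 181 / 1559
M2 = 700.47 / 1559
M2 = 0.44930725 mol/L, rounded to 4 dp:

0.4493 mol/L


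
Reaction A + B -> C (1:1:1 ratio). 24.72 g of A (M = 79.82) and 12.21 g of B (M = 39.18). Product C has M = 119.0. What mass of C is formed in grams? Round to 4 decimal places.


Find moles of each reactant; the smaller value is the limiting reagent in a 1:1:1 reaction, so moles_C equals moles of the limiter.
n_A = mass_A / M_A = 24.72 / 79.82 = 0.309697 mol
n_B = mass_B / M_B = 12.21 / 39.18 = 0.311639 mol
Limiting reagent: A (smaller), n_limiting = 0.309697 mol
mass_C = n_limiting * M_C = 0.309697 * 119.0
mass_C = 36.853943 g, rounded to 4 dp:

36.8539 g


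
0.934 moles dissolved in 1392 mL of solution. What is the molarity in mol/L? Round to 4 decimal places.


Convert volume to liters: V_L = V_mL / 1000.
V_L = 1392 / 1000 = 1.392 L
M = n / V_L = 0.934 / 1.392
M = 0.67097701 mol/L, rounded to 4 dp:

0.6710 mol/L


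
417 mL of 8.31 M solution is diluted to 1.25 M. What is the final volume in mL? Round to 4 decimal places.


Dilution: M1*V1 = M2*V2, solve for V2.
V2 = M1*V1 / M2
V2 = 8.31 * 417 / 1.25
V2 = 3465.27 / 1.25
V2 = 2772.216 mL, rounded to 4 dp:

2772.2160 mL


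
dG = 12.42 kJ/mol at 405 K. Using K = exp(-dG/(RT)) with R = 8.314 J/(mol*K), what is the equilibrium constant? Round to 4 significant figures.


dG is in kJ/mol; multiply by 1000 to match R in J/(mol*K).
RT = 8.314 * 405 = 3367.17 J/mol
exponent = -dG*1000 / (RT) = -(12.42*1000) / 3367.17 = -3.68855745
K = exp(-3.68855745)
K = 0.025008051, rounded to 4 significant figures:

0.02501


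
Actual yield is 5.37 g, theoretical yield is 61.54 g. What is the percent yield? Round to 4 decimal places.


% yield = 100 * actual / theoretical
% yield = 100 * 5.37 / 61.54
% yield = 8.72603185 %, rounded to 4 dp:

8.7260 %


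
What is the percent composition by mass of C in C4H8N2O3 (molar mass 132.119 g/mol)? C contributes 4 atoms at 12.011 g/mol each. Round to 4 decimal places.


pct = 100 * (n_elem * M_elem) / M_total
mass_contribution = 4 * 12.011 = 48.044 g/mol
pct = 100 * 48.044 / 132.119
pct = 36.36418683 %, rounded to 4 dp:

36.3642 %


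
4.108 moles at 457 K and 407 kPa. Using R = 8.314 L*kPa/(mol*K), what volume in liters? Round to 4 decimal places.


PV = nRT, solve for V = nRT / P.
nRT = 4.108 * 8.314 * 457 = 15608.3378
V = 15608.3378 / 407
V = 38.34972432 L, rounded to 4 dp:

38.3497 L


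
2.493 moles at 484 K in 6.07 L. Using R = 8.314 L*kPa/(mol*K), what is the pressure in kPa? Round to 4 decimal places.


PV = nRT, solve for P = nRT / V.
nRT = 2.493 * 8.314 * 484 = 10031.7722
P = 10031.7722 / 6.07
P = 1652.68075783 kPa, rounded to 4 dp:

1652.6808 kPa
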